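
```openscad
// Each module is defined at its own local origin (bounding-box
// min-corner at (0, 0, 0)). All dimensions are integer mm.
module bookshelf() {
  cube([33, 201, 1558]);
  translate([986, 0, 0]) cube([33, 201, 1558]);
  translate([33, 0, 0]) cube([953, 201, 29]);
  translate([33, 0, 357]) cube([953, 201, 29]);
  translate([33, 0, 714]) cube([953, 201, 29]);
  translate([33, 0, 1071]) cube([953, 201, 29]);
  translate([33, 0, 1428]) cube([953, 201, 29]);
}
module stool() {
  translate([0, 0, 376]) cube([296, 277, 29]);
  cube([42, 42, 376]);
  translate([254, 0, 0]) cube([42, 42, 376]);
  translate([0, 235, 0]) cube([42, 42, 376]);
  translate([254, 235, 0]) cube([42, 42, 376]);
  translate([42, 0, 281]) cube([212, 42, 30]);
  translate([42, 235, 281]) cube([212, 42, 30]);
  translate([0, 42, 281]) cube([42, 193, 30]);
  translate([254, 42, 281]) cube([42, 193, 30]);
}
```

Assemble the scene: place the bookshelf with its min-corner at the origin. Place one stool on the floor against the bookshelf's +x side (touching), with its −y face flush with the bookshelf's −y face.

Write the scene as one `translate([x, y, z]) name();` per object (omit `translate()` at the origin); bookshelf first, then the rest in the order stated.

bookshelf();
translate([1019, 0, 0]) stool();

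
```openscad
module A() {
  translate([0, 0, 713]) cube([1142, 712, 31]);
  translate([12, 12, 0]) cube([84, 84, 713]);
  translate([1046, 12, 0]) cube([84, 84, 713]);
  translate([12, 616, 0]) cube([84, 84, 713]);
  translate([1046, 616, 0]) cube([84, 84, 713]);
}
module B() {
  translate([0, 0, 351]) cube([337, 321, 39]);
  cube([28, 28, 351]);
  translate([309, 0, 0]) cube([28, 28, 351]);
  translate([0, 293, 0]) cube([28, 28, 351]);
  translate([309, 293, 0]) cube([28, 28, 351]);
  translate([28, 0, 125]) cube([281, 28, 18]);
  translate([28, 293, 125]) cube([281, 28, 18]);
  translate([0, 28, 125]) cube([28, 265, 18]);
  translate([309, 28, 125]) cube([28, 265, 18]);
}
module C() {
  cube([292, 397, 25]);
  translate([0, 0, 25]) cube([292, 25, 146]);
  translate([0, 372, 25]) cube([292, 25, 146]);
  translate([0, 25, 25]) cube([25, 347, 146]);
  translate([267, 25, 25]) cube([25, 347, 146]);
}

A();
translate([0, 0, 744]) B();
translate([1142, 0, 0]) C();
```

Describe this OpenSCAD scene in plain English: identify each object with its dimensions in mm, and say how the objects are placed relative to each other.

A is a table with a 1142×712 mm rectangular top, 31 mm thick, top surface at z = 744 mm, supported by four 84×84 mm square legs, each inset 12 mm from the nearest pair of top edges, running from the floor.

B is a four-legged stool. The seat is 337×321 mm, 39 mm thick, top at z = 390 mm. It stands on four square legs, each 28×28 mm in cross-section, from z = 0 to the seat underside, each flush with a corner of the seat. Four stretchers, 28 mm wide and 18 mm tall, connect adjacent legs with their undersides at z = 125 mm, each running between the inner faces of the legs it joins and aligned with the legs' outer faces on the other axis.

C is an open storage box with external size 292×397×171 mm and wall thickness 25 mm (the base is also 25 mm thick). The base covers the whole footprint; the four walls stand on the base, with the y-facing walls full-width and the x-facing walls fitting between their inner faces.

The stool is on top of the table. The open box is against the table's +x side, with their −y faces flush.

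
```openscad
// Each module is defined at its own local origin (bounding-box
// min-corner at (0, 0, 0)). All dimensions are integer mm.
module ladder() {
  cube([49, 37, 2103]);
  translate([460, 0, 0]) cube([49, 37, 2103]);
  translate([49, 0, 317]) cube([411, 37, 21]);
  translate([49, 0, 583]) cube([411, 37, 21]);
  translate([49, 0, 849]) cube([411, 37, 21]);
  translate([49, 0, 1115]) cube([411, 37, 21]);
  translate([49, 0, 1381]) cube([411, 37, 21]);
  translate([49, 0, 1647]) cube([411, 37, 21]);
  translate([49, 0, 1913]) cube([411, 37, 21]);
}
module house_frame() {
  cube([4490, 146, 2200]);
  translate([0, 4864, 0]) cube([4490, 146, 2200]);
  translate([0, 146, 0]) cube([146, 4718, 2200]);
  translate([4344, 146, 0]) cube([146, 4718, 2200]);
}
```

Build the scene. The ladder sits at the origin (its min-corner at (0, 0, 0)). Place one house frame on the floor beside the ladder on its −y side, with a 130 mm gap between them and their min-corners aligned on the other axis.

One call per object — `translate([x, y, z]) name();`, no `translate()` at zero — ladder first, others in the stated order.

ladder();
translate([0, -5140, 0]) house_frame();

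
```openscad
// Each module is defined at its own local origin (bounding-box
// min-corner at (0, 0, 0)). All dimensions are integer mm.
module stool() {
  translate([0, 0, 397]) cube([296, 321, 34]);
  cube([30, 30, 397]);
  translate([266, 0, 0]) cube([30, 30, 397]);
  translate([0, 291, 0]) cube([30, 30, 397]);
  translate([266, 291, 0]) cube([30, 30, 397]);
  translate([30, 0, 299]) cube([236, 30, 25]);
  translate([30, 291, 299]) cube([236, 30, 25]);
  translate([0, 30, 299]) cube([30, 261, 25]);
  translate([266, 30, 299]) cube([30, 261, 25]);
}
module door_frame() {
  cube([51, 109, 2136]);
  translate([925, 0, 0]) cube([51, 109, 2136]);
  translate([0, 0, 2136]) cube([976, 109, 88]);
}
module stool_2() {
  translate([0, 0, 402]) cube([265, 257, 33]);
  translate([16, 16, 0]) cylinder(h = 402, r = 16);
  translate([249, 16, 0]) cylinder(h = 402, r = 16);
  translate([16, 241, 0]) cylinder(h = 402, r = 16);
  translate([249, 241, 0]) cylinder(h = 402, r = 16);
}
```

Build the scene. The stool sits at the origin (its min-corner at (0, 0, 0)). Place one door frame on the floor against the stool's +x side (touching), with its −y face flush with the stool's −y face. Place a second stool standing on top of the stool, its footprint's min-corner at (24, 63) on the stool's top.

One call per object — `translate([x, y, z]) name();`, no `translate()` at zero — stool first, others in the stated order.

stool();
translate([296, 0, 0]) door_frame();
translate([24, 63, 431]) stool_2();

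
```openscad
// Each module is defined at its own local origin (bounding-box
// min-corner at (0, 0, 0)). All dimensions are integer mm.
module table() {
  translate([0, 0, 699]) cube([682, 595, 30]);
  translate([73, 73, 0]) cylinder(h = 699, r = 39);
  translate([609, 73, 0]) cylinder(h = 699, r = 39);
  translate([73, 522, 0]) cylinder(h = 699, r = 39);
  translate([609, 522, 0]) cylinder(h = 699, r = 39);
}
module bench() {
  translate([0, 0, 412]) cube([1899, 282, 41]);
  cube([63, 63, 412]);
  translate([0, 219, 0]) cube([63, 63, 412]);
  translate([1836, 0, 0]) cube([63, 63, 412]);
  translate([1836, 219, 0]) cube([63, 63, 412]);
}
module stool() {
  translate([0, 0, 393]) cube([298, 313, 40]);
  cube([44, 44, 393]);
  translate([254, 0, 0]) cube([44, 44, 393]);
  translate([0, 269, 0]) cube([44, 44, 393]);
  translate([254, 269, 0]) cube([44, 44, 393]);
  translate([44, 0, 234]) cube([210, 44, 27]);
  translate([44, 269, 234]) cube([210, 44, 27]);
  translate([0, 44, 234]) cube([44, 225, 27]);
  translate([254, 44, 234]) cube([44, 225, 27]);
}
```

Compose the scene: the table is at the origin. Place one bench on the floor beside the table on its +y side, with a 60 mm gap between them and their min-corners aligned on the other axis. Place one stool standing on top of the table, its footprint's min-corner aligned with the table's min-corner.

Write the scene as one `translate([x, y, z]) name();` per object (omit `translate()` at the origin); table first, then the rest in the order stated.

table();
translate([0, 655, 0]) bench();
translate([0, 0, 729]) stool();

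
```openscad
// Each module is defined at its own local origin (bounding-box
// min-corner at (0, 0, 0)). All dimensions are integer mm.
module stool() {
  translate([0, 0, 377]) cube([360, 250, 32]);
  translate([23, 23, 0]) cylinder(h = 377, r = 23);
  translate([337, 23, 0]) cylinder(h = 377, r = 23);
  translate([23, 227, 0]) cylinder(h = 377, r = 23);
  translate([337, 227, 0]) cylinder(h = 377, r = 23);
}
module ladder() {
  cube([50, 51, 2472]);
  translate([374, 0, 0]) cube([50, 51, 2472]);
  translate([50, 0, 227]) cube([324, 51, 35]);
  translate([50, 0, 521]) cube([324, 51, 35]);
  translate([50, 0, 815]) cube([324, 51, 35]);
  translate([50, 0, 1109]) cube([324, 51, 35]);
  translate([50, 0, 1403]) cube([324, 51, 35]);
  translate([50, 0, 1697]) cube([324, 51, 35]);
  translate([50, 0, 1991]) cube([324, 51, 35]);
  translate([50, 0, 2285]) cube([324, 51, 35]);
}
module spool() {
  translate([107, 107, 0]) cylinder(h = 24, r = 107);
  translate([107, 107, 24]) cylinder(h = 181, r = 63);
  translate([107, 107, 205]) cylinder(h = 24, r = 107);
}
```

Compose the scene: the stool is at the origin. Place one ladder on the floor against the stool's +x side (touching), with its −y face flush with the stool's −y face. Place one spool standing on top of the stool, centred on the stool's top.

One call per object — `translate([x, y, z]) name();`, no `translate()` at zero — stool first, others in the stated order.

stool();
translate([360, 0, 0]) ladder();
translate([73, 18, 409]) spool();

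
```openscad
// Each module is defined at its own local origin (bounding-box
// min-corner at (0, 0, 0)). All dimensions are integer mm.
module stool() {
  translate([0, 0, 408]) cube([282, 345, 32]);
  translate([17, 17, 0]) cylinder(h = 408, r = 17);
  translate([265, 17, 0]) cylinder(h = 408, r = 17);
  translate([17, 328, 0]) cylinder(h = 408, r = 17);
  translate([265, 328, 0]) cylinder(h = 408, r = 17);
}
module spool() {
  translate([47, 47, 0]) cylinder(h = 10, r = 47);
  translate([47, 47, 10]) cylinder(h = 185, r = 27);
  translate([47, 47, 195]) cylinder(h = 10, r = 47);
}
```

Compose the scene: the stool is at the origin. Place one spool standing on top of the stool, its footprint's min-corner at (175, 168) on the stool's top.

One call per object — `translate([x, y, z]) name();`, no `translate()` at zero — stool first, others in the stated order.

stool();
translate([175, 168, 440]) spool();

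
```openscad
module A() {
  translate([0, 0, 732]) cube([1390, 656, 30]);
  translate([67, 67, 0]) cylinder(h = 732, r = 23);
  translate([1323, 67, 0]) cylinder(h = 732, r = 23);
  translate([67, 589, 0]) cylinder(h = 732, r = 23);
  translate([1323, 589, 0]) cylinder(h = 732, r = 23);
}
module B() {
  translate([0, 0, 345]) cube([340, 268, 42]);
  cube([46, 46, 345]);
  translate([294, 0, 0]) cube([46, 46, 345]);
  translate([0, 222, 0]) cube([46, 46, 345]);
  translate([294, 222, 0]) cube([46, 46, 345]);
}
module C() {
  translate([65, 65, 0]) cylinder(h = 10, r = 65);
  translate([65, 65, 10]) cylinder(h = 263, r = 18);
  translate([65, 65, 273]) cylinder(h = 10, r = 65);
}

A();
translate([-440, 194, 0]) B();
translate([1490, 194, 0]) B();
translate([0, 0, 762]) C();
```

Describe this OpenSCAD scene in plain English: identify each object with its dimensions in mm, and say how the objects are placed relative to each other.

A is a rectangular dining table. The top is 1390×656×30 mm with its upper surface at z = 762 mm. It stands on four round legs of 46 mm diameter, each leg's bounding box inset 44 mm from the nearest pair of top edges, running from the floor to the underside of the top.

B is a four-legged stool. The seat is a 340×268×42 mm slab whose top surface is at z = 387 mm; four square legs, each 46×46 mm in cross-section, run from the floor (z = 0) to the underside of the seat, each flush with a corner of the seat.

C is a spool: two coaxial disc flanges of radius 65 mm and thickness 10 mm, joined by a core cylinder of radius 18 mm and height 263 mm. The lower flange rests on z = 0 and the three cylinders share a vertical axis.

Two stools sit around the table at the −x, +x sides. The spool is on top of the table.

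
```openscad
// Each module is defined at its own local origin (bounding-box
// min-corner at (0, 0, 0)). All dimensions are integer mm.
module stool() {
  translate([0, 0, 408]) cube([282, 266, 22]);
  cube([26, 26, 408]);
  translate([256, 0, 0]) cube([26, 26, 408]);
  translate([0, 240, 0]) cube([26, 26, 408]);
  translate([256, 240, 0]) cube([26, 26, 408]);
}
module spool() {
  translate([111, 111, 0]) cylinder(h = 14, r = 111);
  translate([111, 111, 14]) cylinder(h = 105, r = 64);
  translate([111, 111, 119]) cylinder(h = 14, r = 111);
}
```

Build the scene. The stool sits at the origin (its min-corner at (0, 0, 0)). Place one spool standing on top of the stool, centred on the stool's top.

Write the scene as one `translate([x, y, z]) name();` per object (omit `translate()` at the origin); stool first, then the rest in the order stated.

stool();
translate([30, 22, 430]) spool();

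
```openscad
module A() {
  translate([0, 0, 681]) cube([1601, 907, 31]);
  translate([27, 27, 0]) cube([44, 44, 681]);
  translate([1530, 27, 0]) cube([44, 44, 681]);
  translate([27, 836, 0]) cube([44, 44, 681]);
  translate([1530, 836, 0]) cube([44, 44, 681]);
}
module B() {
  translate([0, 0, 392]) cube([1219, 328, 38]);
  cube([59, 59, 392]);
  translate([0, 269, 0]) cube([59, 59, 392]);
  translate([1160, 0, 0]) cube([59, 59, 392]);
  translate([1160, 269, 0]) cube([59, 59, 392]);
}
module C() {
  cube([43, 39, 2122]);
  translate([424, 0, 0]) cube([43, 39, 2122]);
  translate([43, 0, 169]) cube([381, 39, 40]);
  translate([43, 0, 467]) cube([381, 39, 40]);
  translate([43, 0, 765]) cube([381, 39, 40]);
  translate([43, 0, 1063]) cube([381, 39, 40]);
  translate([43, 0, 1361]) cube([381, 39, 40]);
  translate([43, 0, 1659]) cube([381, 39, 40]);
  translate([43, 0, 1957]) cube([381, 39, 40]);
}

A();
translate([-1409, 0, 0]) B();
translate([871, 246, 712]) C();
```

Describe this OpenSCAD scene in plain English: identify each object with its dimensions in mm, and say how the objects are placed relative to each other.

A is a rectangular dining table. The top is 1601×907×31 mm with its upper surface at z = 712 mm. It stands on four 44×44 mm square legs, each inset 27 mm from the nearest pair of top edges, running from the floor to the underside of the top.

B is a bench: a 1219×328 mm seat slab, 38 mm thick, top at z = 430 mm, on four 59×59 mm square legs flush with the seat corners and standing on z = 0.

C is a wooden ladder with two side rails of 43×39 mm section and 2122 mm height, set 467 mm apart overall. Between them run 7 rectangular rungs (39 mm deep, 40 mm thick), front faces flush with the rails' −y face. The bottom of the first rung is 169 mm above the floor and each subsequent rung is 298 mm higher than the one below.

The bench is on the floor beside the table on its −x side. The ladder is on top of the table.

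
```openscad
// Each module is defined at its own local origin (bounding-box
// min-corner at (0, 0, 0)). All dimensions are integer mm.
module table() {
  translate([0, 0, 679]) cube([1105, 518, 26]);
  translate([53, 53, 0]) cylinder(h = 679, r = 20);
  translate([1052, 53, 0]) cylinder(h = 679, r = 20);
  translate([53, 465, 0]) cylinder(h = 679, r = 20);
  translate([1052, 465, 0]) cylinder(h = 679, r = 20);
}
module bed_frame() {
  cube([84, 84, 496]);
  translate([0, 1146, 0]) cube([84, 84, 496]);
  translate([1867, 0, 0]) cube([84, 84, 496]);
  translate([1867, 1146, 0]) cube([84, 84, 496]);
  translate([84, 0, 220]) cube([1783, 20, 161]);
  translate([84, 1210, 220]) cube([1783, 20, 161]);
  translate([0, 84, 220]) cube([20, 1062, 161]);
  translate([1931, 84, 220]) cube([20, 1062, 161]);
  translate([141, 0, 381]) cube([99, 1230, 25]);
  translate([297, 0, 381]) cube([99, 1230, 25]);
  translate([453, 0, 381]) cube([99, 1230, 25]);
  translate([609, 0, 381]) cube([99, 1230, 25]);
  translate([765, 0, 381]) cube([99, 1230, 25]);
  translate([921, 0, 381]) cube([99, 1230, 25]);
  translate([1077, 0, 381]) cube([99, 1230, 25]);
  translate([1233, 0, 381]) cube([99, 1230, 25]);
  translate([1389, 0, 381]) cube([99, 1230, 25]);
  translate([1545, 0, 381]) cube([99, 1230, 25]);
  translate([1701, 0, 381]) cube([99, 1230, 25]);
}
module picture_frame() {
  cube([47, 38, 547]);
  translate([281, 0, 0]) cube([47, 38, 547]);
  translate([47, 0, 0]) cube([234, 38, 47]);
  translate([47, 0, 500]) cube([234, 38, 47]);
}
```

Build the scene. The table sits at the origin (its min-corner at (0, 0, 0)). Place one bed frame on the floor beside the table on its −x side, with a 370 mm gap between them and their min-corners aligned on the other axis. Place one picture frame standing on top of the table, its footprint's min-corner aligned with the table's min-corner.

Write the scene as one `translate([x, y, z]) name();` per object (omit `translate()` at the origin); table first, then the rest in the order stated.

table();
translate([-2321, 0, 0]) bed_frame();
translate([0, 0, 705]) picture_frame();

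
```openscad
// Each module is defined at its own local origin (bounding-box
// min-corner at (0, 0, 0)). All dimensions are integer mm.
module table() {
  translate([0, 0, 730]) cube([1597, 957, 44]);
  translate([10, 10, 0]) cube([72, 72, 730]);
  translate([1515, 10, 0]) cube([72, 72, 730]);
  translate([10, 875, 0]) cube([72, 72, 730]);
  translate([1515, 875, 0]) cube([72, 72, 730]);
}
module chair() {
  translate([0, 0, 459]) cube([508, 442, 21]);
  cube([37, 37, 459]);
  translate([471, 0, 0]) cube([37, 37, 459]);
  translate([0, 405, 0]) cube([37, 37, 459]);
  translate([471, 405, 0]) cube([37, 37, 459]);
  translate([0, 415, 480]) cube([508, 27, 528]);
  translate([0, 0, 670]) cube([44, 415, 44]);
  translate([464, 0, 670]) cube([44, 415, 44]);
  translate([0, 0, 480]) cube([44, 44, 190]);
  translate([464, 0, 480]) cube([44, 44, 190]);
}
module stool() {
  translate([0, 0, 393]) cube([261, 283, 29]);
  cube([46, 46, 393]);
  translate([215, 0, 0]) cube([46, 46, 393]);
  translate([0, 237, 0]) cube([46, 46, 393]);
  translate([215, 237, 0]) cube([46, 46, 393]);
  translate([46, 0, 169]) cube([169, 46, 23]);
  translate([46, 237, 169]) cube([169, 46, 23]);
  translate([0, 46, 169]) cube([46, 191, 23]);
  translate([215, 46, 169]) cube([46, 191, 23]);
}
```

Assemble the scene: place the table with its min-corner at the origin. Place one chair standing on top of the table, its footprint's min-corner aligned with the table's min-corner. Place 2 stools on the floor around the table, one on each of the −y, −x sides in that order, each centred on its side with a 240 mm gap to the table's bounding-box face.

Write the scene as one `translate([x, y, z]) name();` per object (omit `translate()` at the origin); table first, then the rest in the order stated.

table();
translate([0, 0, 774]) chair();
translate([668, -523, 0]) stool();
translate([-501, 337, 0]) stool();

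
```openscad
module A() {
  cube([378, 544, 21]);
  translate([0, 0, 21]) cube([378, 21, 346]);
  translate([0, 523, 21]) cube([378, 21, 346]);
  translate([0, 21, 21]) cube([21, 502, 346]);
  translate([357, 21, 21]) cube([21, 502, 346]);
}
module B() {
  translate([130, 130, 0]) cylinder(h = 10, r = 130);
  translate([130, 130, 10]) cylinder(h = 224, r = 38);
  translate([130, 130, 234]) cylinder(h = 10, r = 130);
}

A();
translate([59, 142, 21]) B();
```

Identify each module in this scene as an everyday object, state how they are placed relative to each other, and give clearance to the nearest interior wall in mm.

Clearances: x = 38, y = 121; minimum 38 mm.

A is an open box. B is a spool. The spool sits inside the open box, centred. The clearance to the nearest interior wall is 38 mm.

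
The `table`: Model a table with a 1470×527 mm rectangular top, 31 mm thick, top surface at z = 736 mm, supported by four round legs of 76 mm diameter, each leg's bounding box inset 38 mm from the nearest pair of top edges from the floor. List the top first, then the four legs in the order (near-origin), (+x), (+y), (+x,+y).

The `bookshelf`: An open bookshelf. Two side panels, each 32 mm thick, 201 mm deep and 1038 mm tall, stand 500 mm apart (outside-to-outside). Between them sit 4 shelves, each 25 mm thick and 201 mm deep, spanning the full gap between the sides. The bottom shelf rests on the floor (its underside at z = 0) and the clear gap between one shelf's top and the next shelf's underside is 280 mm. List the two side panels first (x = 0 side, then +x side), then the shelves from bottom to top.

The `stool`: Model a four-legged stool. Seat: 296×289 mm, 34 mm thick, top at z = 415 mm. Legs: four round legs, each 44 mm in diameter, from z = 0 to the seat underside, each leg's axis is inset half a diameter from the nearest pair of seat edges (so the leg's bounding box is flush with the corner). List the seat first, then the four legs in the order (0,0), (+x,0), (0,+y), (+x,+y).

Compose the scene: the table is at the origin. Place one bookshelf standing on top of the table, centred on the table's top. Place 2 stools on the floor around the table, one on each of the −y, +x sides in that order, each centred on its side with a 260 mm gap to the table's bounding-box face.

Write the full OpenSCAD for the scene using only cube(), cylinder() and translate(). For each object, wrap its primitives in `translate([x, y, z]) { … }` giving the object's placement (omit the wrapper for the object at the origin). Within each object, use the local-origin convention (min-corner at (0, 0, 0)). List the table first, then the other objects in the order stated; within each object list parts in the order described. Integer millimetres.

translate([0, 0, 705]) cube([1470, 527, 31]);
translate([76, 76, 0]) cylinder(h = 705, r = 38);
translate([1394, 76, 0]) cylinder(h = 705, r = 38);
translate([76, 451, 0]) cylinder(h = 705, r = 38);
translate([1394, 451, 0]) cylinder(h = 705, r = 38);
translate([485, 163, 736]) {
  cube([32, 201, 1038]);
  translate([468, 0, 0]) cube([32, 201, 1038]);
  translate([32, 0, 0]) cube([436, 201, 25]);
  translate([32, 0, 305]) cube([436, 201, 25]);
  translate([32, 0, 610]) cube([436, 201, 25]);
  translate([32, 0, 915]) cube([436, 201, 25]);
}
translate([587, -549, 0]) {
  translate([0, 0, 381]) cube([296, 289, 34]);
  translate([22, 22, 0]) cylinder(h = 381, r = 22);
  translate([274, 22, 0]) cylinder(h = 381, r = 22);
  translate([22, 267, 0]) cylinder(h = 381, r = 22);
  translate([274, 267, 0]) cylinder(h = 381, r = 22);
}
translate([1730, 119, 0]) {
  translate([0, 0, 381]) cube([296, 289, 34]);
  translate([22, 22, 0]) cylinder(h = 381, r = 22);
  translate([274, 22, 0]) cylinder(h = 381, r = 22);
  translate([22, 267, 0]) cylinder(h = 381, r = 22);
  translate([274, 267, 0]) cylinder(h = 381, r = 22);
}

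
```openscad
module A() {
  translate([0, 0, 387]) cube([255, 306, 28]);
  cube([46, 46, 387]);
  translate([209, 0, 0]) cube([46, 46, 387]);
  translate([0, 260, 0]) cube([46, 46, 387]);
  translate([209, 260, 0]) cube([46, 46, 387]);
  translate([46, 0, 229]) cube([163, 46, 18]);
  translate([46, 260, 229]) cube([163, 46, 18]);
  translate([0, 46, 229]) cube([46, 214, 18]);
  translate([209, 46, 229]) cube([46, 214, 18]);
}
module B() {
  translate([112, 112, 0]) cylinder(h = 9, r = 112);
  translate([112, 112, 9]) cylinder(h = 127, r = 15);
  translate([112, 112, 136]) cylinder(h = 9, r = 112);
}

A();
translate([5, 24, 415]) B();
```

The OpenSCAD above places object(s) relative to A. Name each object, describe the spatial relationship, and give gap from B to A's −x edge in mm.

The spool's min-x is at 5; the stool's min-x is 0; gap = 5 mm.

A is a stool. B is a spool. The spool is on top of the stool. The gap from the spool to the stool's −x edge is 5 mm.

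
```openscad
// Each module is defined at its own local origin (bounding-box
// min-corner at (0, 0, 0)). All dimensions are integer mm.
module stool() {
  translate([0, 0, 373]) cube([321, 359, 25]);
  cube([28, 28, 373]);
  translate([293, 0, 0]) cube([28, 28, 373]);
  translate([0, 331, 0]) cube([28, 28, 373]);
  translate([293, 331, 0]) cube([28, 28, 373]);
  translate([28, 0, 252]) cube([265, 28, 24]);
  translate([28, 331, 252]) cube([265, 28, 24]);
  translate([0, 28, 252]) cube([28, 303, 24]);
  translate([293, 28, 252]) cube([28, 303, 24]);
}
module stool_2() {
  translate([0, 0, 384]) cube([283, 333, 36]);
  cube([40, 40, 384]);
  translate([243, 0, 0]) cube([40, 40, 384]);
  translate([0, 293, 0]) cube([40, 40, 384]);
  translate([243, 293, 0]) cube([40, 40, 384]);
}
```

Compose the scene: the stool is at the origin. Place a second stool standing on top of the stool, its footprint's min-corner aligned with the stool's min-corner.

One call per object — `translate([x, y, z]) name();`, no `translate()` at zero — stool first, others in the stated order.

stool();
translate([0, 0, 398]) stool_2();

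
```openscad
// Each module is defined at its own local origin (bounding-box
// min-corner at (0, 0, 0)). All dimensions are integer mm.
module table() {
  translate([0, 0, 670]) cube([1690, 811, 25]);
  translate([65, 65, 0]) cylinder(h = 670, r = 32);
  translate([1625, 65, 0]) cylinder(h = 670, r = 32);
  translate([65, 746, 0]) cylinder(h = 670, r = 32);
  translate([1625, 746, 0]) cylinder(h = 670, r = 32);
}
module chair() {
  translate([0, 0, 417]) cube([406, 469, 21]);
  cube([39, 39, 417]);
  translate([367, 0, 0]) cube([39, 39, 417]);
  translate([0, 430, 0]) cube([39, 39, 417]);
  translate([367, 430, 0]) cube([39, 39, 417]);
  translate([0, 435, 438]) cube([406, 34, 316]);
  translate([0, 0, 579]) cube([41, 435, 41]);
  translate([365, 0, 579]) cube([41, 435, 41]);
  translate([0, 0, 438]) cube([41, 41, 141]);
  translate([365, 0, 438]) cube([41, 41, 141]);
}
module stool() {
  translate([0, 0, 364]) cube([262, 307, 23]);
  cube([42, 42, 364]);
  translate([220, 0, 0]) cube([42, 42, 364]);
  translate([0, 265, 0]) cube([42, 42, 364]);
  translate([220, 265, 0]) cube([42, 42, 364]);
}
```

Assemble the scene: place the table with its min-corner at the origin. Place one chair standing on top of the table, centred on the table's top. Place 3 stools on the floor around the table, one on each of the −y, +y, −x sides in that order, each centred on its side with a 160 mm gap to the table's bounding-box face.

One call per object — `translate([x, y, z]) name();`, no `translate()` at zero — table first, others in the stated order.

table();
translate([642, 171, 695]) chair();
translate([714, -467, 0]) stool();
translate([714, 971, 0]) stool();
translate([-422, 252, 0]) stool();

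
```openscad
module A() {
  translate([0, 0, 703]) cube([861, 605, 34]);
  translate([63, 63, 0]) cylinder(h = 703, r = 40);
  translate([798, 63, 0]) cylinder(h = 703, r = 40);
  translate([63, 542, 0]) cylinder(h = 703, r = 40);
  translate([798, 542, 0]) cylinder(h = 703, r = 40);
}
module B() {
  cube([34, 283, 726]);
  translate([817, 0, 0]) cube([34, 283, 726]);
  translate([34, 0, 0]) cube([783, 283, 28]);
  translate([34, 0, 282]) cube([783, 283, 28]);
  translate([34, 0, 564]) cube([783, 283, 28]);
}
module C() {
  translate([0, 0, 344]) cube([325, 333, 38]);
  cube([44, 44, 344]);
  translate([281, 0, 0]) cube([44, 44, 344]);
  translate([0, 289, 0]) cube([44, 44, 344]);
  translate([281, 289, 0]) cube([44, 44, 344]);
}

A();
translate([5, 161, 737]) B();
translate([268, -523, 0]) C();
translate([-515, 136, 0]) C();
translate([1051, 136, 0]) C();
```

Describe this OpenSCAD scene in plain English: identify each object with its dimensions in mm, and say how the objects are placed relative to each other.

A is a table with a 861×605 mm rectangular top, 34 mm thick, top surface at z = 737 mm, supported by four round legs of 80 mm diameter, each leg's bounding box inset 23 mm from the nearest pair of top edges, running from the floor.

B is a bookshelf 851 mm wide overall, 283 mm deep and 726 mm tall. The two sides are 34 mm thick vertical panels. 3 horizontal shelves of 28 mm thickness span between the inner faces of the sides; the lowest shelf sits on the floor and shelves are stacked with a clear vertical gap of 254 mm between each pair.

C is a four-legged stool. The seat is a 325×333×38 mm slab whose top surface is at z = 382 mm; four square legs, each 44×44 mm in cross-section, run from the floor (z = 0) to the underside of the seat, each flush with a corner of the seat.

The bookshelf is on top of the table, centred. Three stools sit around the table at the −y, −x, +x sides.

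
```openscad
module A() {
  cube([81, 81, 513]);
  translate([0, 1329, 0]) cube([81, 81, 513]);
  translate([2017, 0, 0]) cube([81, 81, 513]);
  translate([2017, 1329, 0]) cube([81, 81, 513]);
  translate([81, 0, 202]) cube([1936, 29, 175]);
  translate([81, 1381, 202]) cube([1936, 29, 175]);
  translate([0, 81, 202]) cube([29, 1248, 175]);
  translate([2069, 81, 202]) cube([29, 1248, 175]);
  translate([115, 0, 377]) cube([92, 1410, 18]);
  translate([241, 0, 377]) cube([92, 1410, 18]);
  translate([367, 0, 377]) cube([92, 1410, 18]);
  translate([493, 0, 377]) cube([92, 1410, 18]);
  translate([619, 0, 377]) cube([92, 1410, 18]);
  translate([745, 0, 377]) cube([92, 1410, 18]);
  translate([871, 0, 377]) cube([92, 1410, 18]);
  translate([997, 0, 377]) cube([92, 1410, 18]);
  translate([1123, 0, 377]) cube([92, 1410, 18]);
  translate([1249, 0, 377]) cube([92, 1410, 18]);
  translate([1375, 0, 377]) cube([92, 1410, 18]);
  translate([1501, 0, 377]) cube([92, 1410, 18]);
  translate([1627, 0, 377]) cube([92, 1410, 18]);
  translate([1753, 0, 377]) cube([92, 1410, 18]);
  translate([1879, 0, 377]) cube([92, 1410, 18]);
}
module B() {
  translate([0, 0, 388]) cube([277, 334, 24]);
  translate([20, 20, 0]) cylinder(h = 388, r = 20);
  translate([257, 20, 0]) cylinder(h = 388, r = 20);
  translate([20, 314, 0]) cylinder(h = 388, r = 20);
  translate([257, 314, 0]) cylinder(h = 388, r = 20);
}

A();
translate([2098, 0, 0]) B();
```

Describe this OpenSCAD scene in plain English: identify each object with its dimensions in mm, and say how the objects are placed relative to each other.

A is a bed frame 2098 mm long (x) by 1410 mm wide (y). Four 81×81 mm corner posts, 513 mm tall, at the corners of the footprint. Four rails of 29 mm thickness and 175 mm height run between adjacent posts with their undersides at z = 202 mm, their outer faces flush with the outside of the frame (the two x-running rails run between the posts' inner faces; the two y-running rails run between the posts' inner faces). 15 slats, each 92 mm wide (x) and 18 mm thick, lie across the top of the two x-running rails, running the full 1410 mm width of the frame in y; the slats are evenly spaced along x between the inner faces of the end posts with equal gaps (rounded down to the nearest mm) at the −x end and between each pair — any rounding remainder accumulates at the +x end.

B is a four-legged stool. The seat is 277×334 mm, 24 mm thick, top at z = 412 mm. It stands on four round legs, each 40 mm in diameter, from z = 0 to the seat underside, each leg's axis is inset half a diameter from the nearest pair of seat edges (so the leg's bounding box is flush with the corner).

The stool is against the bed frame's +x side, with their −y faces flush.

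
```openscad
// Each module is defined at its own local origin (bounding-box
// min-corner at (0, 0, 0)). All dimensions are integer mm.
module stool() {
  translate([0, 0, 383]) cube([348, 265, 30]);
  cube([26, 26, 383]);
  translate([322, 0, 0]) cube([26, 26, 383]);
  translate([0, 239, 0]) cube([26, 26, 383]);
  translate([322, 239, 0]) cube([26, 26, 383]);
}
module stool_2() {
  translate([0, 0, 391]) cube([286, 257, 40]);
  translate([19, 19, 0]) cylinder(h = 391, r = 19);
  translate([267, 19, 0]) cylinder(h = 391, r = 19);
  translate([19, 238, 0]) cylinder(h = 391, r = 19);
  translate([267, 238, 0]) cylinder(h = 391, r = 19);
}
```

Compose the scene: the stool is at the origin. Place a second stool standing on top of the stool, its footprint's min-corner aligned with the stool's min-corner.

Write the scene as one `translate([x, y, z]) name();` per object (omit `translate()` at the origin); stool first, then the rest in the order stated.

stool();
translate([0, 0, 413]) stool_2();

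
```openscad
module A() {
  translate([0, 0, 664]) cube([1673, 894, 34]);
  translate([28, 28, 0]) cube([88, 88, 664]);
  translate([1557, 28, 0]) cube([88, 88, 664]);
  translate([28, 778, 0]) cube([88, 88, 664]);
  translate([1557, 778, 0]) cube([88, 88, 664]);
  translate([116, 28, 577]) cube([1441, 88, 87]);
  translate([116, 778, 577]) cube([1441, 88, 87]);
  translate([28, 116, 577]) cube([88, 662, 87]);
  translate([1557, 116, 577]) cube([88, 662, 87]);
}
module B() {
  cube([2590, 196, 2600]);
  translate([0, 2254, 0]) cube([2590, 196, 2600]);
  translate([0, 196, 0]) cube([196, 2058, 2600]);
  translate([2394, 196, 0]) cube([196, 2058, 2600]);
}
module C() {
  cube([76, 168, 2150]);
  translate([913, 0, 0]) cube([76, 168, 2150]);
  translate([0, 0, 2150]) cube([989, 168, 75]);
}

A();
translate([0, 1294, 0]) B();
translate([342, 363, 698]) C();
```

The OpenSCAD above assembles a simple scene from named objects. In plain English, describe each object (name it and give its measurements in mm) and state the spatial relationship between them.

A is a table: top 1673 mm (x) × 894 mm (y), 34 mm thick, upper face at z = 698 mm, on four 88×88 mm square legs, each inset 28 mm from the nearest pair of top edges, running from z = 0 to the bottom of the top. Four apron rails, 88 mm thick and 87 mm tall, run between adjacent legs with their top edges flush with the underside of the top and their outer faces flush with the legs' outer faces.

B is a box-shaped house frame (walls only): outside footprint 2590×2450 mm, wall height 2600 mm, wall thickness 196 mm. The two y-facing walls run the full x-width; the two x-facing walls fit between the inner faces of the y-facing walls.

C is a door frame. The clear opening is 837 mm wide and 2150 mm high. Two 76 mm wide jambs, 168 mm deep, stand either side of the opening from the floor to the top of the opening. A 75 mm thick head sits across the top of both jambs, spanning the full outside width of the frame.

The house frame is on the floor beside the table on its +y side. The door frame is on top of the table, centred.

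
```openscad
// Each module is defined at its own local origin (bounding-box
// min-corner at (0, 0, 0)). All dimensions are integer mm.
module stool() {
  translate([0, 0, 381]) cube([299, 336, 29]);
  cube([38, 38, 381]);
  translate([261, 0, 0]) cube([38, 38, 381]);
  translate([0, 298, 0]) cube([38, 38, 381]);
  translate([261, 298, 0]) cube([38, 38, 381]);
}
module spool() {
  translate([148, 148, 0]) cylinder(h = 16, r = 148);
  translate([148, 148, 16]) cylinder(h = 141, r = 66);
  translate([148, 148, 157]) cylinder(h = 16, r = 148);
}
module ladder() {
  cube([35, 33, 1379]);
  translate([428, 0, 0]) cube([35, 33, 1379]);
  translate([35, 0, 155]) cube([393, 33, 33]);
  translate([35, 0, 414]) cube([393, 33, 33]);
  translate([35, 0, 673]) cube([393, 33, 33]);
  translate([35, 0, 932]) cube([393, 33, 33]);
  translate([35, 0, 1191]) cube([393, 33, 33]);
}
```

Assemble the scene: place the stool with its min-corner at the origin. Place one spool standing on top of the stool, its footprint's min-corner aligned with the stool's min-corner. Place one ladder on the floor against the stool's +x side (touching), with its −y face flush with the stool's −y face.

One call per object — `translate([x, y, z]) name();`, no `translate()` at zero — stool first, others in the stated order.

stool();
translate([0, 0, 410]) spool();
translate([299, 0, 0]) ladder();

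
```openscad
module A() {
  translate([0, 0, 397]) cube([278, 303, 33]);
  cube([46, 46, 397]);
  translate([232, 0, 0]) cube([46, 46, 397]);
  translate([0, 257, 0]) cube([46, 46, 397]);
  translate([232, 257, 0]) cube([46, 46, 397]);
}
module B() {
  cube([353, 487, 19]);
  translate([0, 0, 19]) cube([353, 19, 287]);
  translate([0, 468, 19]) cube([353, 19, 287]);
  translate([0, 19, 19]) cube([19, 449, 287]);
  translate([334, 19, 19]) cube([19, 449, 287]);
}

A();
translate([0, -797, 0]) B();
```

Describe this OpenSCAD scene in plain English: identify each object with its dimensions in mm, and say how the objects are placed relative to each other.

A is a four-legged stool. The seat is a 278×303×33 mm slab whose top surface is at z = 430 mm; four square legs, each 46×46 mm in cross-section, run from the floor (z = 0) to the underside of the seat, each flush with a corner of the seat.

B is an open-topped rectangular box: outside dimensions 353×487×306 mm, with a uniform wall and base thickness of 19 mm. The base is a full 353×487 slab on the floor; four walls sit on top of the base. The front and back walls (the −y and +y sides) span the full width; the two side walls fit between them.

The open box is on the floor beside the stool on its −y side.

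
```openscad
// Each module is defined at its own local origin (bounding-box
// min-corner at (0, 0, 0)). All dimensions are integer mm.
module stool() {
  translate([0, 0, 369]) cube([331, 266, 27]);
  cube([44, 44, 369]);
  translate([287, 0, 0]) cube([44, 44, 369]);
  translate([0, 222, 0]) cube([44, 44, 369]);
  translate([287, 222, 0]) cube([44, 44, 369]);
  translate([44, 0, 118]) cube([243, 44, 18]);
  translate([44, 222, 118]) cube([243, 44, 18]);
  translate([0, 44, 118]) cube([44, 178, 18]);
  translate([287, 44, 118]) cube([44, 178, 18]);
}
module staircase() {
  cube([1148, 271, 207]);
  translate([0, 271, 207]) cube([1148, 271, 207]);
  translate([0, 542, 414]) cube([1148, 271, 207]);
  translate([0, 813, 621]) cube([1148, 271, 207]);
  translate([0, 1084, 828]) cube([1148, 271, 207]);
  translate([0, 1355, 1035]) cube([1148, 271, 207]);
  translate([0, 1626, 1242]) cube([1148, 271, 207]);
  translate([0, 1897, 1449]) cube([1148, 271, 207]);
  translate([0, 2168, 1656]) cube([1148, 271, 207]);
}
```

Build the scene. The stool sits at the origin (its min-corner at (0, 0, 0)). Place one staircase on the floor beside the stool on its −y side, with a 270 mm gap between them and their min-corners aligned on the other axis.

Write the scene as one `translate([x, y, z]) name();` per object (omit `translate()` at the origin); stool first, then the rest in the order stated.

stool();
translate([0, -2709, 0]) staircase();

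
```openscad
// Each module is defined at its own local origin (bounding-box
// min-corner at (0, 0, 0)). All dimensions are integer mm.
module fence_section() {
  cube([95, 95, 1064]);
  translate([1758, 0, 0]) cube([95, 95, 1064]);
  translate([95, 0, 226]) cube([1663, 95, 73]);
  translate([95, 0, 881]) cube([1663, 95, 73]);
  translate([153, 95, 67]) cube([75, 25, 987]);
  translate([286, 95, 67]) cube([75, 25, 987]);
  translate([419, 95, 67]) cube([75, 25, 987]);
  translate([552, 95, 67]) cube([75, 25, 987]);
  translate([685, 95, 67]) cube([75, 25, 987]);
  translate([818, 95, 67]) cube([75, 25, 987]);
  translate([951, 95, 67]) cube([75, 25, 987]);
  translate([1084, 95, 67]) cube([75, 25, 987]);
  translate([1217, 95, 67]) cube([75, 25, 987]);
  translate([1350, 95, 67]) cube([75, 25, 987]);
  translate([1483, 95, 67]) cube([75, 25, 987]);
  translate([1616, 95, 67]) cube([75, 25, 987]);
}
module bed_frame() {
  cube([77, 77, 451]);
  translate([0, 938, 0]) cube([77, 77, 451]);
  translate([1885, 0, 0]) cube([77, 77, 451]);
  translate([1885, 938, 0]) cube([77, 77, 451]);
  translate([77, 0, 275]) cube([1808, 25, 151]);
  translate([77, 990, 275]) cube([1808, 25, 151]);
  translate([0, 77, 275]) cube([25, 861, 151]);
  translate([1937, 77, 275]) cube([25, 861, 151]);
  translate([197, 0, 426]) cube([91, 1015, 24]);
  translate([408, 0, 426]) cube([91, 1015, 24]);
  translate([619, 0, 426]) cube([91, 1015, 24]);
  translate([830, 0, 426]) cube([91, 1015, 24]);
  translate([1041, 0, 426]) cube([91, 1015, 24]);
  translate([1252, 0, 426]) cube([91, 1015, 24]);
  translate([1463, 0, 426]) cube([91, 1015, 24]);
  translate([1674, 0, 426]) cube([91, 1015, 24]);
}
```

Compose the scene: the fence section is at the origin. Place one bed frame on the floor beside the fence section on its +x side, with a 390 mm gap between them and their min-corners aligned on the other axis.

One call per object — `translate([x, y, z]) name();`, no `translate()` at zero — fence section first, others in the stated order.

fence_section();
translate([2243, 0, 0]) bed_frame();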